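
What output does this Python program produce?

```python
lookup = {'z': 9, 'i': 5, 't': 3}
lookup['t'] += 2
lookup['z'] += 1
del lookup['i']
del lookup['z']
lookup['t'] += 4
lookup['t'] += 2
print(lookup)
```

{'t': 11}

lookup['t'] = 3+2 = 5 → {'z': 9, 'i': 5, 't': 5}
lookup['z'] = 9+1 = 10 → {'z': 10, 'i': 5, 't': 5}
del 'i' → {'z': 10, 't': 5}
del 'z' → {'t': 5}
lookup['t'] = 5+4 = 9 → {'t': 9}
lookup['t'] = 9+2 = 11 → {'t': 11}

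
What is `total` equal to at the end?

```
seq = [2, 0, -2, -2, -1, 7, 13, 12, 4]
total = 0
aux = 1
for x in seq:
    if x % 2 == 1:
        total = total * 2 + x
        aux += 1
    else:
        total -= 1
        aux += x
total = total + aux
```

x=2: not odd, total = 0-1 = -1; aux=3
x=0: not odd, total = (-1)-1 = -2; aux=3
x=-2: not odd, total = (-2)-1 = -3; aux=1
x=-2: not odd, total = (-3)-1 = -4; aux=-1
x=-1: odd, total = (-4)*2+(-1) = -9; aux=0
x=7: odd, total = (-9)*2+7 = -11; aux=1
x=13: odd, total = (-11)*2+13 = -9; aux=2
x=12: not odd, total = (-9)-1 = -10; aux=14
x=4: not odd, total = (-10)-1 = -11; aux=18
total+aux = (-11)+18 = 7

7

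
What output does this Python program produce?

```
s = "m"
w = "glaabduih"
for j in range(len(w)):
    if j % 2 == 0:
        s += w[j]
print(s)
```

mgabuh

j=0: add 'g' → 'mg'
j=1: skip
j=2: add 'a' → 'mga'
j=3: skip
j=4: add 'b' → 'mgab'
j=5: skip
j=6: add 'u' → 'mgabu'
j=7: skip
j=8: add 'h' → 'mgabuh'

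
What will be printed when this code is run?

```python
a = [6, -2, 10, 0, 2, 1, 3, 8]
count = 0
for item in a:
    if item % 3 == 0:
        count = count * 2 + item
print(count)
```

item=6: %3==0, count = 0*2+6 = 6
item=-2: not %3==0
item=10: not %3==0
item=0: %3==0, count = 6*2+0 = 12
item=2: not %3==0
item=1: not %3==0
item=3: %3==0, count = 12*2+3 = 27
item=8: not %3==0

27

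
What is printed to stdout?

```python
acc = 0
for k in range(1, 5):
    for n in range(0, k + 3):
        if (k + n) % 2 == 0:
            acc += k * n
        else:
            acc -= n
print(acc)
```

k=1,n=0: odd sum, acc = 0-0 = 0
k=1,n=1: even sum, acc = 0+1 = 1
k=1,n=2: odd sum, acc = 1-2 = -1
k=1,n=3: even sum, acc = (-1)+3 = 2
k=2,n=0: even sum, acc = 2+0 = 2
k=2,n=1: odd sum, acc = 2-1 = 1
k=2,n=2: even sum, acc = 1+4 = 5
k=2,n=3: odd sum, acc = 5-3 = 2
k=2,n=4: even sum, acc = 2+8 = 10
k=3,n=0: odd sum, acc = 10-0 = 10
k=3,n=1: even sum, acc = 10+3 = 13
k=3,n=2: odd sum, acc = 13-2 = 11
k=3,n=3: even sum, acc = 11+9 = 20
k=3,n=4: odd sum, acc = 20-4 = 16
k=3,n=5: even sum, acc = 16+15 = 31
k=4,n=0: even sum, acc = 31+0 = 31
k=4,n=1: odd sum, acc = 31-1 = 30
k=4,n=2: even sum, acc = 30+8 = 38
k=4,n=3: odd sum, acc = 38-3 = 35
k=4,n=4: even sum, acc = 35+16 = 51
k=4,n=5: odd sum, acc = 51-5 = 46
k=4,n=6: even sum, acc = 46+24 = 70

70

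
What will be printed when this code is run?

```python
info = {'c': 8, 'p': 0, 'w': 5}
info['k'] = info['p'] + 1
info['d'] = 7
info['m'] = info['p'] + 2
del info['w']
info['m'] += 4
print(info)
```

{'c': 8, 'p': 0, 'k': 1, 'd': 7, 'm': 6}

info['k'] = info['p']+1 = 1 → {'c': 8, 'p': 0, 'w': 5, 'k': 1}
info['d'] = 7 → {'c': 8, 'p': 0, 'w': 5, 'k': 1, 'd': 7}
info['m'] = info['p']+2 = 2 → {'c': 8, 'p': 0, 'w': 5, 'k': 1, 'd': 7, 'm': 2}
del 'w' → {'c': 8, 'p': 0, 'k': 1, 'd': 7, 'm': 2}
info['m'] = 2+4 = 6 → {'c': 8, 'p': 0, 'k': 1, 'd': 7, 'm': 6}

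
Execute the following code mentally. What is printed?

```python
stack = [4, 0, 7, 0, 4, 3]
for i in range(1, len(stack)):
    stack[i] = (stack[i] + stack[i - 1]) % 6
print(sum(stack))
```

21

i=1: stack[1] = (0+4)%6 = 4 → [4, 4, 7, 0, 4, 3]
i=2: stack[2] = (7+4)%6 = 5 → [4, 4, 5, 0, 4, 3]
i=3: stack[3] = (0+5)%6 = 5 → [4, 4, 5, 5, 4, 3]
i=4: stack[4] = (4+5)%6 = 3 → [4, 4, 5, 5, 3, 3]
i=5: stack[5] = (3+3)%6 = 0 → [4, 4, 5, 5, 3, 0]
sum = 21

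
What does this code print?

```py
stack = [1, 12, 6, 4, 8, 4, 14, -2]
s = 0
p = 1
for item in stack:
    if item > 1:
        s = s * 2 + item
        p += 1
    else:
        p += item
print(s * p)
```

item=1: not >1; p=2
item=12: >1, s = 0*2+12 = 12; p=3
item=6: >1, s = 12*2+6 = 30; p=4
item=4: >1, s = 30*2+4 = 64; p=5
item=8: >1, s = 64*2+8 = 136; p=6
item=4: >1, s = 136*2+4 = 276; p=7
item=14: >1, s = 276*2+14 = 566; p=8
item=-2: not >1; p=6
s*p = 566*6 = 3396

3396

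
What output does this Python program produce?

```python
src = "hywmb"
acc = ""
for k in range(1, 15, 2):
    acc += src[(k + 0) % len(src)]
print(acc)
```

k=1: add src[1]='y' → 'y'
k=3: add src[3]='m' → 'ym'
k=5: add src[0]='h' → 'ymh'
k=7: add src[2]='w' → 'ymhw'
k=9: add src[4]='b' → 'ymhwb'
k=11: add src[1]='y' → 'ymhwby'
k=13: add src[3]='m' → 'ymhwbym'

ymhwbym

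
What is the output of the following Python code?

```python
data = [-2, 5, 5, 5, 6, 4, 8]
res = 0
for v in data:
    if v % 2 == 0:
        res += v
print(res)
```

v=-2: even, res = 0+(-2) = -2
v=5: not even
v=5: not even
v=5: not even
v=6: even, res = (-2)+6 = 4
v=4: even, res = 4+4 = 8
v=8: even, res = 8+8 = 16

16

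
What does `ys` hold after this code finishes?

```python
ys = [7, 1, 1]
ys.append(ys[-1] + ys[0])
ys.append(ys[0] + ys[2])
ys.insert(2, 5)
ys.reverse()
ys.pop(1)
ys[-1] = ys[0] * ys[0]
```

[8, 1, 5, 1, 64]

append ys[-1]+ys[0] = 1+7 = 8 → [7, 1, 1, 8]
append ys[0]+ys[2] = 7+1 = 8 → [7, 1, 1, 8, 8]
insert 5 at 2 → [7, 1, 5, 1, 8, 8]
reverse → [8, 8, 1, 5, 1, 7]
pop(1) removes 8 → [8, 1, 5, 1, 7]
ys[-1] = ys[0]*ys[0] = 8*8 = 64 → [8, 1, 5, 1, 64]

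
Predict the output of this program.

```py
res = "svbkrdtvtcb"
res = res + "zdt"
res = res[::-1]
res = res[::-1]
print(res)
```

svbkrdtvtcbzdt

+ 'zdt' → 'svbkrdtvtcbzdt'
reverse → 'tdzbctvtdrkbvs'
reverse → 'svbkrdtvtcbzdt'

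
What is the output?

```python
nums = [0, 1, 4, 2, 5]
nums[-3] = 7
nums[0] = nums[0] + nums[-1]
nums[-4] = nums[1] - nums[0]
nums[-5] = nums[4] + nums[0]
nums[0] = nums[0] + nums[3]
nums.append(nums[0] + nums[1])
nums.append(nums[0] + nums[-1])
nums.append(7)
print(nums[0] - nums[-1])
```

nums[-3] = 7 → [0, 1, 7, 2, 5]
nums[0] = nums[0]+nums[-1] = 0+5 = 5 → [5, 1, 7, 2, 5]
nums[-4] = nums[1]-nums[0] = 1-5 = -4 → [5, -4, 7, 2, 5]
nums[-5] = nums[4]+nums[0] = 5+5 = 10 → [10, -4, 7, 2, 5]
nums[0] = nums[0]+nums[3] = 10+2 = 12 → [12, -4, 7, 2, 5]
append nums[0]+nums[1] = 12+(-4) = 8 → [12, -4, 7, 2, 5, 8]
append nums[0]+nums[-1] = 12+8 = 20 → [12, -4, 7, 2, 5, 8, 20]
append 7 → [12, -4, 7, 2, 5, 8, 20, 7]
nums[0]-nums[-1] = 12-7 = 5

5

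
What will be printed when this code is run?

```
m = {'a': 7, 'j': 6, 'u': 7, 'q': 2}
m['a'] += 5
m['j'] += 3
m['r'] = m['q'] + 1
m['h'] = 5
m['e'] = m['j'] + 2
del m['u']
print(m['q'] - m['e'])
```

m['a'] = 7+5 = 12 → {'a': 12, 'j': 6, 'u': 7, 'q': 2}
m['j'] = 6+3 = 9 → {'a': 12, 'j': 9, 'u': 7, 'q': 2}
m['r'] = m['q']+1 = 3 → {'a': 12, 'j': 9, 'u': 7, 'q': 2, 'r': 3}
m['h'] = 5 → {'a': 12, 'j': 9, 'u': 7, 'q': 2, 'r': 3, 'h': 5}
m['e'] = m['j']+2 = 11 → {'a': 12, 'j': 9, 'u': 7, 'q': 2, 'r': 3, 'h': 5, 'e': 11}
del 'u' → {'a': 12, 'j': 9, 'q': 2, 'r': 3, 'h': 5, 'e': 11}
m['q']-m['e'] = 2-11 = -9

-9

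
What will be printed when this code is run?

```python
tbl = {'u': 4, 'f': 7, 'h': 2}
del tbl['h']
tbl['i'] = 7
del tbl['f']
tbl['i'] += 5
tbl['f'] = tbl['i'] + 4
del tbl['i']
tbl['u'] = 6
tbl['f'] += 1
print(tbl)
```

{'u': 6, 'f': 17}

del 'h' → {'u': 4, 'f': 7}
tbl['i'] = 7 → {'u': 4, 'f': 7, 'i': 7}
del 'f' → {'u': 4, 'i': 7}
tbl['i'] = 7+5 = 12 → {'u': 4, 'i': 12}
tbl['f'] = tbl['i']+4 = 16 → {'u': 4, 'i': 12, 'f': 16}
del 'i' → {'u': 4, 'f': 16}
tbl['u'] = 6 → {'u': 6, 'f': 16}
tbl['f'] = 16+1 = 17 → {'u': 6, 'f': 17}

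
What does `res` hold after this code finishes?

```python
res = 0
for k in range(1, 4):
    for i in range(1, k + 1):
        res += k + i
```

24

k=1,i=1: res = 0+2 = 2
k=2,i=1: res = 2+3 = 5
k=2,i=2: res = 5+4 = 9
k=3,i=1: res = 9+4 = 13
k=3,i=2: res = 13+5 = 18
k=3,i=3: res = 18+6 = 24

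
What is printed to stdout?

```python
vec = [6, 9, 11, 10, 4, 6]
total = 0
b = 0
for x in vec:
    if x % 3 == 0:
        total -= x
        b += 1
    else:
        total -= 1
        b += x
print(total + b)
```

4

x=6: %3==0, total = 0-6 = -6; b=1
x=9: %3==0, total = (-6)-9 = -15; b=2
x=11: not %3==0, total = (-15)-1 = -16; b=13
x=10: not %3==0, total = (-16)-1 = -17; b=23
x=4: not %3==0, total = (-17)-1 = -18; b=27
x=6: %3==0, total = (-18)-6 = -24; b=28
total+b = (-24)+28 = 4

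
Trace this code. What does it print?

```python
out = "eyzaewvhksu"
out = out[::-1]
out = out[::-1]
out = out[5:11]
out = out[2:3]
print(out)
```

h

reverse → 'uskhvweazye'
reverse → 'eyzaewvhksu'
slice [5:11] → 'wvhksu'
slice [2:3] → 'h'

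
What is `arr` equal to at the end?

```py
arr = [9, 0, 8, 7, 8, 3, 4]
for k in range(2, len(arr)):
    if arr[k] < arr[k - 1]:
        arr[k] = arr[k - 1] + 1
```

[9, 0, 8, 9, 10, 11, 12]

k=2: 8>=0, unchanged → [9, 0, 8, 7, 8, 3, 4]
k=3: 7<8, arr[3] = 8+1 = 9 → [9, 0, 8, 9, 8, 3, 4]
k=4: 8<9, arr[4] = 9+1 = 10 → [9, 0, 8, 9, 10, 3, 4]
k=5: 3<10, arr[5] = 10+1 = 11 → [9, 0, 8, 9, 10, 11, 4]
k=6: 4<11, arr[6] = 11+1 = 12 → [9, 0, 8, 9, 10, 11, 12]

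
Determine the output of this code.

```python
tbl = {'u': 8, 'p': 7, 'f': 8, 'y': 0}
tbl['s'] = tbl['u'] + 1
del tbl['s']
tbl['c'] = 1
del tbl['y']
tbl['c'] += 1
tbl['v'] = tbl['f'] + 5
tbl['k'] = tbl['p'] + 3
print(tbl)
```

tbl['s'] = tbl['u']+1 = 9 → {'u': 8, 'p': 7, 'f': 8, 'y': 0, 's': 9}
del 's' → {'u': 8, 'p': 7, 'f': 8, 'y': 0}
tbl['c'] = 1 → {'u': 8, 'p': 7, 'f': 8, 'y': 0, 'c': 1}
del 'y' → {'u': 8, 'p': 7, 'f': 8, 'c': 1}
tbl['c'] = 1+1 = 2 → {'u': 8, 'p': 7, 'f': 8, 'c': 2}
tbl['v'] = tbl['f']+5 = 13 → {'u': 8, 'p': 7, 'f': 8, 'c': 2, 'v': 13}
tbl['k'] = tbl['p']+3 = 10 → {'u': 8, 'p': 7, 'f': 8, 'c': 2, 'v': 13, 'k': 10}

{'u': 8, 'p': 7, 'f': 8, 'c': 2, 'v': 13, 'k': 10}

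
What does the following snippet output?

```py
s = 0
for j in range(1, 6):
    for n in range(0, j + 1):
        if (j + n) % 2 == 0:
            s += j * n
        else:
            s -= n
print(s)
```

73

j=1,n=0: odd sum, s = 0-0 = 0
j=1,n=1: even sum, s = 0+1 = 1
j=2,n=0: even sum, s = 1+0 = 1
j=2,n=1: odd sum, s = 1-1 = 0
j=2,n=2: even sum, s = 0+4 = 4
j=3,n=0: odd sum, s = 4-0 = 4
j=3,n=1: even sum, s = 4+3 = 7
j=3,n=2: odd sum, s = 7-2 = 5
j=3,n=3: even sum, s = 5+9 = 14
j=4,n=0: even sum, s = 14+0 = 14
j=4,n=1: odd sum, s = 14-1 = 13
j=4,n=2: even sum, s = 13+8 = 21
j=4,n=3: odd sum, s = 21-3 = 18
j=4,n=4: even sum, s = 18+16 = 34
j=5,n=0: odd sum, s = 34-0 = 34
j=5,n=1: even sum, s = 34+5 = 39
j=5,n=2: odd sum, s = 39-2 = 37
j=5,n=3: even sum, s = 37+15 = 52
j=5,n=4: odd sum, s = 52-4 = 48
j=5,n=5: even sum, s = 48+25 = 73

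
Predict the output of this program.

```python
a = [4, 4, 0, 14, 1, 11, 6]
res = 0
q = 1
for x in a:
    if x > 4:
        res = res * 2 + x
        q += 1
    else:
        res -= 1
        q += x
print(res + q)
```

69

x=4: not >4, res = 0-1 = -1; q=5
x=4: not >4, res = (-1)-1 = -2; q=9
x=0: not >4, res = (-2)-1 = -3; q=9
x=14: >4, res = (-3)*2+14 = 8; q=10
x=1: not >4, res = 8-1 = 7; q=11
x=11: >4, res = 7*2+11 = 25; q=12
x=6: >4, res = 25*2+6 = 56; q=13
res+q = 56+13 = 69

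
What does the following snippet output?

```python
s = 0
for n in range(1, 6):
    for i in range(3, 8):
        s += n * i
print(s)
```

n=1,i=3: s = 0+3 = 3
n=1,i=4: s = 3+4 = 7
n=1,i=5: s = 7+5 = 12
n=1,i=6: s = 12+6 = 18
n=1,i=7: s = 18+7 = 25
n=2,i=3: s = 25+6 = 31
n=2,i=4: s = 31+8 = 39
n=2,i=5: s = 39+10 = 49
n=2,i=6: s = 49+12 = 61
n=2,i=7: s = 61+14 = 75
n=3,i=3: s = 75+9 = 84
n=3,i=4: s = 84+12 = 96
n=3,i=5: s = 96+15 = 111
n=3,i=6: s = 111+18 = 129
n=3,i=7: s = 129+21 = 150
n=4,i=3: s = 150+12 = 162
n=4,i=4: s = 162+16 = 178
n=4,i=5: s = 178+20 = 198
n=4,i=6: s = 198+24 = 222
n=4,i=7: s = 222+28 = 250
n=5,i=3: s = 250+15 = 265
n=5,i=4: s = 265+20 = 285
n=5,i=5: s = 285+25 = 310
n=5,i=6: s = 310+30 = 340
n=5,i=7: s = 340+35 = 375

375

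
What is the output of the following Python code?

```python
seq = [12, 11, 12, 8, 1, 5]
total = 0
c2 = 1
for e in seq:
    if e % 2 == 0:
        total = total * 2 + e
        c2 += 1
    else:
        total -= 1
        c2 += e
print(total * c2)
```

e=12: even, total = 0*2+12 = 12; c2=2
e=11: not even, total = 12-1 = 11; c2=13
e=12: even, total = 11*2+12 = 34; c2=14
e=8: even, total = 34*2+8 = 76; c2=15
e=1: not even, total = 76-1 = 75; c2=16
e=5: not even, total = 75-1 = 74; c2=21
total*c2 = 74*21 = 1554

1554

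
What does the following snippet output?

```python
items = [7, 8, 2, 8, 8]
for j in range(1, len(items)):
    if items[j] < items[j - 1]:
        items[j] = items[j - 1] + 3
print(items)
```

j=1: 8>=7, unchanged → [7, 8, 2, 8, 8]
j=2: 2<8, items[2] = 8+3 = 11 → [7, 8, 11, 8, 8]
j=3: 8<11, items[3] = 11+3 = 14 → [7, 8, 11, 14, 8]
j=4: 8<14, items[4] = 14+3 = 17 → [7, 8, 11, 14, 17]

[7, 8, 11, 14, 17]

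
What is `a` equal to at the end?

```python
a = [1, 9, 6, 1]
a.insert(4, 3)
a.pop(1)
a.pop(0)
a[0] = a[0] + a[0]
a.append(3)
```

insert 3 at 4 → [1, 9, 6, 1, 3]
pop(1) removes 9 → [1, 6, 1, 3]
pop(0) removes 1 → [6, 1, 3]
a[0] = a[0]+a[0] = 6+6 = 12 → [12, 1, 3]
append 3 → [12, 1, 3, 3]

[12, 1, 3, 3]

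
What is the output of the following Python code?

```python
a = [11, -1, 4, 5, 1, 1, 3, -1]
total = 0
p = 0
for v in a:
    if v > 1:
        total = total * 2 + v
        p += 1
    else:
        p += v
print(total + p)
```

v=11: >1, total = 0*2+11 = 11; p=1
v=-1: not >1; p=0
v=4: >1, total = 11*2+4 = 26; p=1
v=5: >1, total = 26*2+5 = 57; p=2
v=1: not >1; p=3
v=1: not >1; p=4
v=3: >1, total = 57*2+3 = 117; p=5
v=-1: not >1; p=4
total+p = 117+4 = 121

121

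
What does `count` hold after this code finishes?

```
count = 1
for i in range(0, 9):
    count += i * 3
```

i=0: count = 1+0*3 = 1
i=1: count = 1+1*3 = 4
i=2: count = 4+2*3 = 10
i=3: count = 10+3*3 = 19
i=4: count = 19+4*3 = 31
i=5: count = 31+5*3 = 46
i=6: count = 46+6*3 = 64
i=7: count = 64+7*3 = 85
i=8: count = 85+8*3 = 109

109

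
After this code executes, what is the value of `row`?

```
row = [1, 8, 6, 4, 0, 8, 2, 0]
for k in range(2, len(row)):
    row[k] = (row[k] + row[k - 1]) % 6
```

[1, 8, 2, 0, 0, 2, 4, 4]

k=2: row[2] = (6+8)%6 = 2 → [1, 8, 2, 4, 0, 8, 2, 0]
k=3: row[3] = (4+2)%6 = 0 → [1, 8, 2, 0, 0, 8, 2, 0]
k=4: row[4] = (0+0)%6 = 0 → [1, 8, 2, 0, 0, 8, 2, 0]
k=5: row[5] = (8+0)%6 = 2 → [1, 8, 2, 0, 0, 2, 2, 0]
k=6: row[6] = (2+2)%6 = 4 → [1, 8, 2, 0, 0, 2, 4, 0]
k=7: row[7] = (0+4)%6 = 4 → [1, 8, 2, 0, 0, 2, 4, 4]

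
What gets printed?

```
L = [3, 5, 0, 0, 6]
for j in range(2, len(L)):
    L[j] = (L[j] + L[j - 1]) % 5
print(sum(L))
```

j=2: L[2] = (0+5)%5 = 0 → [3, 5, 0, 0, 6]
j=3: L[3] = (0+0)%5 = 0 → [3, 5, 0, 0, 6]
j=4: L[4] = (6+0)%5 = 1 → [3, 5, 0, 0, 1]
sum = 9

9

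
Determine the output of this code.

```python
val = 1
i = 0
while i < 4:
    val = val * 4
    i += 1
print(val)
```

256

i=0: val = 1*4 = 4
i=1: val = 4*4 = 16
i=2: val = 16*4 = 64
i=3: val = 64*4 = 256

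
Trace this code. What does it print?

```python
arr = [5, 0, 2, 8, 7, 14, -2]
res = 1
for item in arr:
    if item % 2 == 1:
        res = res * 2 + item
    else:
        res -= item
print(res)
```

-11

item=5: odd, res = 1*2+5 = 7
item=0: not odd, res = 7-0 = 7
item=2: not odd, res = 7-2 = 5
item=8: not odd, res = 5-8 = -3
item=7: odd, res = (-3)*2+7 = 1
item=14: not odd, res = 1-14 = -13
item=-2: not odd, res = (-13)-(-2) = -11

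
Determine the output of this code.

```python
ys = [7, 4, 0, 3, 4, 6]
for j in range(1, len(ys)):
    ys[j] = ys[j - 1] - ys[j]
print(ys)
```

j=1: ys[1] = 7-4 = 3 → [7, 3, 0, 3, 4, 6]
j=2: ys[2] = 3-0 = 3 → [7, 3, 3, 3, 4, 6]
j=3: ys[3] = 3-3 = 0 → [7, 3, 3, 0, 4, 6]
j=4: ys[4] = 0-4 = -4 → [7, 3, 3, 0, -4, 6]
j=5: ys[5] = (-4)-6 = -10 → [7, 3, 3, 0, -4, -10]

[7, 3, 3, 0, -4, -10]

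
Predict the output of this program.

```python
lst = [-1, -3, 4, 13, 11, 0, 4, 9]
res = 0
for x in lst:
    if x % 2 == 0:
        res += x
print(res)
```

8

x=-1: not even
x=-3: not even
x=4: even, res = 0+4 = 4
x=13: not even
x=11: not even
x=0: even, res = 4+0 = 4
x=4: even, res = 4+4 = 8
x=9: not even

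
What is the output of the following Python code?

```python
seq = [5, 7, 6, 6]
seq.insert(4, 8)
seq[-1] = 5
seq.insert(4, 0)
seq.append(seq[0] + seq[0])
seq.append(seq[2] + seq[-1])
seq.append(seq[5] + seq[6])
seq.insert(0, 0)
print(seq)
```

[0, 5, 7, 6, 6, 0, 5, 10, 16, 15]

insert 8 at 4 → [5, 7, 6, 6, 8]
seq[-1] = 5 → [5, 7, 6, 6, 5]
insert 0 at 4 → [5, 7, 6, 6, 0, 5]
append seq[0]+seq[0] = 5+5 = 10 → [5, 7, 6, 6, 0, 5, 10]
append seq[2]+seq[-1] = 6+10 = 16 → [5, 7, 6, 6, 0, 5, 10, 16]
append seq[5]+seq[6] = 5+10 = 15 → [5, 7, 6, 6, 0, 5, 10, 16, 15]
insert 0 at 0 → [0, 5, 7, 6, 6, 0, 5, 10, 16, 15]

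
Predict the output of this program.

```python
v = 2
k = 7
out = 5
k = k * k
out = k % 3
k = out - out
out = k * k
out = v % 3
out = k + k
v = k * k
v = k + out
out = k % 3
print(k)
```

k = 7*7 = 49
out = 49%3 = 1
k = 1-1 = 0
out = 0*0 = 0
out = 2%3 = 2
out = 0+0 = 0
v = 0*0 = 0
v = 0+0 = 0
out = 0%3 = 0

0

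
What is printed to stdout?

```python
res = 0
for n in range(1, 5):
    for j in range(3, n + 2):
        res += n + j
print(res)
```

n=2,j=3: res = 0+5 = 5
n=3,j=3: res = 5+6 = 11
n=3,j=4: res = 11+7 = 18
n=4,j=3: res = 18+7 = 25
n=4,j=4: res = 25+8 = 33
n=4,j=5: res = 33+9 = 42

42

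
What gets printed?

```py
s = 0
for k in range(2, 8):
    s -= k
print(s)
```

-27

k=2: s = 0-2 = -2
k=3: s = (-2)-3 = -5
k=4: s = (-5)-4 = -9
k=5: s = (-9)-5 = -14
k=6: s = (-14)-6 = -20
k=7: s = (-20)-7 = -27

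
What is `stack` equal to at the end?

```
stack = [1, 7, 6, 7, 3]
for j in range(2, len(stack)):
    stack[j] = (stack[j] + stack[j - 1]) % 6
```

[1, 7, 1, 2, 5]

j=2: stack[2] = (6+7)%6 = 1 → [1, 7, 1, 7, 3]
j=3: stack[3] = (7+1)%6 = 2 → [1, 7, 1, 2, 3]
j=4: stack[4] = (3+2)%6 = 5 → [1, 7, 1, 2, 5]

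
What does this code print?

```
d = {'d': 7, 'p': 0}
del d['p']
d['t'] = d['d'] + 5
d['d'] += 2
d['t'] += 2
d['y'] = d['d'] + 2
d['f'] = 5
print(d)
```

{'d': 9, 't': 14, 'y': 11, 'f': 5}

del 'p' → {'d': 7}
d['t'] = d['d']+5 = 12 → {'d': 7, 't': 12}
d['d'] = 7+2 = 9 → {'d': 9, 't': 12}
d['t'] = 12+2 = 14 → {'d': 9, 't': 14}
d['y'] = d['d']+2 = 11 → {'d': 9, 't': 14, 'y': 11}
d['f'] = 5 → {'d': 9, 't': 14, 'y': 11, 'f': 5}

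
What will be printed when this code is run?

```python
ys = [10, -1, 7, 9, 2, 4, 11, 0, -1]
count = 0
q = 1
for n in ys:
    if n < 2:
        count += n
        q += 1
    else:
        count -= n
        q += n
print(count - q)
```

-92

n=10: not <2, count = 0-10 = -10; q=11
n=-1: <2, count = (-10)+(-1) = -11; q=12
n=7: not <2, count = (-11)-7 = -18; q=19
n=9: not <2, count = (-18)-9 = -27; q=28
n=2: not <2, count = (-27)-2 = -29; q=30
n=4: not <2, count = (-29)-4 = -33; q=34
n=11: not <2, count = (-33)-11 = -44; q=45
n=0: <2, count = (-44)+0 = -44; q=46
n=-1: <2, count = (-44)+(-1) = -45; q=47
count-q = (-45)-47 = -92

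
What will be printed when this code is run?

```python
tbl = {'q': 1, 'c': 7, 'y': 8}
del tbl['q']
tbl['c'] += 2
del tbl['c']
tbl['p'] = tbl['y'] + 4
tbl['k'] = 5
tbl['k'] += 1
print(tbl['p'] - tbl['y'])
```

4

del 'q' → {'c': 7, 'y': 8}
tbl['c'] = 7+2 = 9 → {'c': 9, 'y': 8}
del 'c' → {'y': 8}
tbl['p'] = tbl['y']+4 = 12 → {'y': 8, 'p': 12}
tbl['k'] = 5 → {'y': 8, 'p': 12, 'k': 5}
tbl['k'] = 5+1 = 6 → {'y': 8, 'p': 12, 'k': 6}
tbl['p']-tbl['y'] = 12-8 = 4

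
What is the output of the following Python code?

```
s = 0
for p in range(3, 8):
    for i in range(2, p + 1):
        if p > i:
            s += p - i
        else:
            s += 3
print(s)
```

50

p=3,i=2: 3>2, s = 0+1 = 1
p=3,i=3: not 3>3, s = 1+3 = 4
p=4,i=2: 4>2, s = 4+2 = 6
p=4,i=3: 4>3, s = 6+1 = 7
p=4,i=4: not 4>4, s = 7+3 = 10
p=5,i=2: 5>2, s = 10+3 = 13
p=5,i=3: 5>3, s = 13+2 = 15
p=5,i=4: 5>4, s = 15+1 = 16
p=5,i=5: not 5>5, s = 16+3 = 19
p=6,i=2: 6>2, s = 19+4 = 23
p=6,i=3: 6>3, s = 23+3 = 26
p=6,i=4: 6>4, s = 26+2 = 28
p=6,i=5: 6>5, s = 28+1 = 29
p=6,i=6: not 6>6, s = 29+3 = 32
p=7,i=2: 7>2, s = 32+5 = 37
p=7,i=3: 7>3, s = 37+4 = 41
p=7,i=4: 7>4, s = 41+3 = 44
p=7,i=5: 7>5, s = 44+2 = 46
p=7,i=6: 7>6, s = 46+1 = 47
p=7,i=7: not 7>7, s = 47+3 = 50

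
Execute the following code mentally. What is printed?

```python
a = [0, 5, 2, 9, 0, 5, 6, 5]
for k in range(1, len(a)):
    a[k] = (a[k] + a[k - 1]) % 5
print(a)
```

[0, 0, 2, 1, 1, 1, 2, 2]

k=1: a[1] = (5+0)%5 = 0 → [0, 0, 2, 9, 0, 5, 6, 5]
k=2: a[2] = (2+0)%5 = 2 → [0, 0, 2, 9, 0, 5, 6, 5]
k=3: a[3] = (9+2)%5 = 1 → [0, 0, 2, 1, 0, 5, 6, 5]
k=4: a[4] = (0+1)%5 = 1 → [0, 0, 2, 1, 1, 5, 6, 5]
k=5: a[5] = (5+1)%5 = 1 → [0, 0, 2, 1, 1, 1, 6, 5]
k=6: a[6] = (6+1)%5 = 2 → [0, 0, 2, 1, 1, 1, 2, 5]
k=7: a[7] = (5+2)%5 = 2 → [0, 0, 2, 1, 1, 1, 2, 2]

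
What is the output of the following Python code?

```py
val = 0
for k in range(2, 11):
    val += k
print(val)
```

k=2: val = 0+2 = 2
k=3: val = 2+3 = 5
k=4: val = 5+4 = 9
k=5: val = 9+5 = 14
k=6: val = 14+6 = 20
k=7: val = 20+7 = 27
k=8: val = 27+8 = 35
k=9: val = 35+9 = 44
k=10: val = 44+10 = 54

54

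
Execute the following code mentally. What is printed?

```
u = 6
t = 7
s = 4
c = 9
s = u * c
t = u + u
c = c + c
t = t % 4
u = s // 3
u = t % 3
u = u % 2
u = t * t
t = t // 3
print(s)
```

54

s = 6*9 = 54
t = 6+6 = 12
c = 9+9 = 18
t = 12%4 = 0
u = 54//3 = 18
u = 0%3 = 0
u = 0%2 = 0
u = 0*0 = 0
t = 0//3 = 0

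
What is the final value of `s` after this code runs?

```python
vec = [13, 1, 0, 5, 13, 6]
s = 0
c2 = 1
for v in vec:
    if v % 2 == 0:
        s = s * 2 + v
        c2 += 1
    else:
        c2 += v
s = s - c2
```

v=13: not even; c2=14
v=1: not even; c2=15
v=0: even, s = 0*2+0 = 0; c2=16
v=5: not even; c2=21
v=13: not even; c2=34
v=6: even, s = 0*2+6 = 6; c2=35
s-c2 = 6-35 = -29

-29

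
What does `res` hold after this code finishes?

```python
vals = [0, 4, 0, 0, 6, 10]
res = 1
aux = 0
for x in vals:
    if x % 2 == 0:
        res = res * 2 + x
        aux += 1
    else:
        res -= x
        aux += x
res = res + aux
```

x=0: even, res = 1*2+0 = 2; aux=1
x=4: even, res = 2*2+4 = 8; aux=2
x=0: even, res = 8*2+0 = 16; aux=3
x=0: even, res = 16*2+0 = 32; aux=4
x=6: even, res = 32*2+6 = 70; aux=5
x=10: even, res = 70*2+10 = 150; aux=6
res+aux = 150+6 = 156

156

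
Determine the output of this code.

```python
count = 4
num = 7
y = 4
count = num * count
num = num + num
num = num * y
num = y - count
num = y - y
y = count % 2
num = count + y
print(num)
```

28

count = 7*4 = 28
num = 7+7 = 14
num = 14*4 = 56
num = 4-28 = -24
num = 4-4 = 0
y = 28%2 = 0
num = 28+0 = 28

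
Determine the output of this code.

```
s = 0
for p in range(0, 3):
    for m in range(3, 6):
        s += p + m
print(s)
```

45

p=0,m=3: s = 0+3 = 3
p=0,m=4: s = 3+4 = 7
p=0,m=5: s = 7+5 = 12
p=1,m=3: s = 12+4 = 16
p=1,m=4: s = 16+5 = 21
p=1,m=5: s = 21+6 = 27
p=2,m=3: s = 27+5 = 32
p=2,m=4: s = 32+6 = 38
p=2,m=5: s = 38+7 = 45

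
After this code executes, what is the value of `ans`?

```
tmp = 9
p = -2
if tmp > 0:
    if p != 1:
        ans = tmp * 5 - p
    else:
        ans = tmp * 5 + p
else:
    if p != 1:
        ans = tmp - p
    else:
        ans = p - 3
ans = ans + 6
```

tmp=9, p=-2
tmp > 0 is True; p != 1 is True
→ ans = tmp * 5 - p = 47
ans = 47+6 = 53

53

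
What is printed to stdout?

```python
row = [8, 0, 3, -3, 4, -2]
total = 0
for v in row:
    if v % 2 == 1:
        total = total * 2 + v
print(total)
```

v=8: not odd
v=0: not odd
v=3: odd, total = 0*2+3 = 3
v=-3: odd, total = 3*2+(-3) = 3
v=4: not odd
v=-2: not odd

3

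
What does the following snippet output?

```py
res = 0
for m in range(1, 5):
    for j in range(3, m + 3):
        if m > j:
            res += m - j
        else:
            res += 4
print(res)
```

37

m=1,j=3: not 1>3, res = 0+4 = 4
m=2,j=3: not 2>3, res = 4+4 = 8
m=2,j=4: not 2>4, res = 8+4 = 12
m=3,j=3: not 3>3, res = 12+4 = 16
m=3,j=4: not 3>4, res = 16+4 = 20
m=3,j=5: not 3>5, res = 20+4 = 24
m=4,j=3: 4>3, res = 24+1 = 25
m=4,j=4: not 4>4, res = 25+4 = 29
m=4,j=5: not 4>5, res = 29+4 = 33
m=4,j=6: not 4>6, res = 33+4 = 37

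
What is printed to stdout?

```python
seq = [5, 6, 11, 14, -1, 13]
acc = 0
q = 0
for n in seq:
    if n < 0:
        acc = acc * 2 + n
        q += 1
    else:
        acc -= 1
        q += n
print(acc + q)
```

n=5: not <0, acc = 0-1 = -1; q=5
n=6: not <0, acc = (-1)-1 = -2; q=11
n=11: not <0, acc = (-2)-1 = -3; q=22
n=14: not <0, acc = (-3)-1 = -4; q=36
n=-1: <0, acc = (-4)*2+(-1) = -9; q=37
n=13: not <0, acc = (-9)-1 = -10; q=50
acc+q = (-10)+50 = 40

40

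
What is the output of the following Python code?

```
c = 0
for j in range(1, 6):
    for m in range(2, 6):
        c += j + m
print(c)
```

130

j=1,m=2: c = 0+3 = 3
j=1,m=3: c = 3+4 = 7
j=1,m=4: c = 7+5 = 12
j=1,m=5: c = 12+6 = 18
j=2,m=2: c = 18+4 = 22
j=2,m=3: c = 22+5 = 27
j=2,m=4: c = 27+6 = 33
j=2,m=5: c = 33+7 = 40
j=3,m=2: c = 40+5 = 45
j=3,m=3: c = 45+6 = 51
j=3,m=4: c = 51+7 = 58
j=3,m=5: c = 58+8 = 66
j=4,m=2: c = 66+6 = 72
j=4,m=3: c = 72+7 = 79
j=4,m=4: c = 79+8 = 87
j=4,m=5: c = 87+9 = 96
j=5,m=2: c = 96+7 = 103
j=5,m=3: c = 103+8 = 111
j=5,m=4: c = 111+9 = 120
j=5,m=5: c = 120+10 = 130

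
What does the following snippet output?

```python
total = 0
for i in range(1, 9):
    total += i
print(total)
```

i=1: total = 0+1 = 1
i=2: total = 1+2 = 3
i=3: total = 3+3 = 6
i=4: total = 6+4 = 10
i=5: total = 10+5 = 15
i=6: total = 15+6 = 21
i=7: total = 21+7 = 28
i=8: total = 28+8 = 36

36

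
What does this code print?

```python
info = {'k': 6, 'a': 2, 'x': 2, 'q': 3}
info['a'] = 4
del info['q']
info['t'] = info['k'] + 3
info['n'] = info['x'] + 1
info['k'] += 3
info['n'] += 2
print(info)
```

{'k': 9, 'a': 4, 'x': 2, 't': 9, 'n': 5}

info['a'] = 4 → {'k': 6, 'a': 4, 'x': 2, 'q': 3}
del 'q' → {'k': 6, 'a': 4, 'x': 2}
info['t'] = info['k']+3 = 9 → {'k': 6, 'a': 4, 'x': 2, 't': 9}
info['n'] = info['x']+1 = 3 → {'k': 6, 'a': 4, 'x': 2, 't': 9, 'n': 3}
info['k'] = 6+3 = 9 → {'k': 9, 'a': 4, 'x': 2, 't': 9, 'n': 3}
info['n'] = 3+2 = 5 → {'k': 9, 'a': 4, 'x': 2, 't': 9, 'n': 5}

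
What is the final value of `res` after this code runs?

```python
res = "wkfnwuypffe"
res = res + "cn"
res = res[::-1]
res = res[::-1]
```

+ 'cn' → 'wkfnwuypffecn'
reverse → 'nceffpyuwnfkw'
reverse → 'wkfnwuypffecn'

'wkfnwuypffecn'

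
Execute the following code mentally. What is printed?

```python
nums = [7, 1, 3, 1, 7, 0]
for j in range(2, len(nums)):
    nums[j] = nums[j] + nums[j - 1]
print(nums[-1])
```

12

j=2: nums[2] = 3+1 = 4 → [7, 1, 4, 1, 7, 0]
j=3: nums[3] = 1+4 = 5 → [7, 1, 4, 5, 7, 0]
j=4: nums[4] = 7+5 = 12 → [7, 1, 4, 5, 12, 0]
j=5: nums[5] = 0+12 = 12 → [7, 1, 4, 5, 12, 12]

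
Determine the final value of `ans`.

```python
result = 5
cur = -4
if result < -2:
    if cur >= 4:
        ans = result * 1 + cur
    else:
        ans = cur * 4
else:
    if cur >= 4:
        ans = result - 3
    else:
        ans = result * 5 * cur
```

result=5, cur=-4
result < -2 is False; cur >= 4 is False
→ ans = result * 5 * cur = -100

-100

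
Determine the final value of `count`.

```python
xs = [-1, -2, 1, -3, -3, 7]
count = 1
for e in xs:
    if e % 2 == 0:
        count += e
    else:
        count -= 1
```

-6

e=-1: not even, count = 1-1 = 0
e=-2: even, count = 0+(-2) = -2
e=1: not even, count = (-2)-1 = -3
e=-3: not even, count = (-3)-1 = -4
e=-3: not even, count = (-4)-1 = -5
e=7: not even, count = (-5)-1 = -6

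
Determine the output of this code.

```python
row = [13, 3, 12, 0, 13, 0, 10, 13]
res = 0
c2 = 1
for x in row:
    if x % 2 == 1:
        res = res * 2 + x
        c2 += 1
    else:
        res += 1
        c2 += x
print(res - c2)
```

x=13: odd, res = 0*2+13 = 13; c2=2
x=3: odd, res = 13*2+3 = 29; c2=3
x=12: not odd, res = 29+1 = 30; c2=15
x=0: not odd, res = 30+1 = 31; c2=15
x=13: odd, res = 31*2+13 = 75; c2=16
x=0: not odd, res = 75+1 = 76; c2=16
x=10: not odd, res = 76+1 = 77; c2=26
x=13: odd, res = 77*2+13 = 167; c2=27
res-c2 = 167-27 = 140

140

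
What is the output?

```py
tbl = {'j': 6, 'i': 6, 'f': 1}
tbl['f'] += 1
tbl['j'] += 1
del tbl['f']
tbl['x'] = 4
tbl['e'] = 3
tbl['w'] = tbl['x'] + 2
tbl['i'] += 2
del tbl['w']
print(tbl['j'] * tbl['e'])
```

21

tbl['f'] = 1+1 = 2 → {'j': 6, 'i': 6, 'f': 2}
tbl['j'] = 6+1 = 7 → {'j': 7, 'i': 6, 'f': 2}
del 'f' → {'j': 7, 'i': 6}
tbl['x'] = 4 → {'j': 7, 'i': 6, 'x': 4}
tbl['e'] = 3 → {'j': 7, 'i': 6, 'x': 4, 'e': 3}
tbl['w'] = tbl['x']+2 = 6 → {'j': 7, 'i': 6, 'x': 4, 'e': 3, 'w': 6}
tbl['i'] = 6+2 = 8 → {'j': 7, 'i': 8, 'x': 4, 'e': 3, 'w': 6}
del 'w' → {'j': 7, 'i': 8, 'x': 4, 'e': 3}
tbl['j']*tbl['e'] = 7*3 = 21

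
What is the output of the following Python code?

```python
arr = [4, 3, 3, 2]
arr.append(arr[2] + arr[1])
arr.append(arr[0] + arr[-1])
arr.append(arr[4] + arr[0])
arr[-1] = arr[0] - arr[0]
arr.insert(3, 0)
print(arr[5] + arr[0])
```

append arr[2]+arr[1] = 3+3 = 6 → [4, 3, 3, 2, 6]
append arr[0]+arr[-1] = 4+6 = 10 → [4, 3, 3, 2, 6, 10]
append arr[4]+arr[0] = 6+4 = 10 → [4, 3, 3, 2, 6, 10, 10]
arr[-1] = arr[0]-arr[0] = 4-4 = 0 → [4, 3, 3, 2, 6, 10, 0]
insert 0 at 3 → [4, 3, 3, 0, 2, 6, 10, 0]
arr[5]+arr[0] = 6+4 = 10

10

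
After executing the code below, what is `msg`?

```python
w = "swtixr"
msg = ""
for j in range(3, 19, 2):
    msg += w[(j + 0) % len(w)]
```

'irwirwir'

j=3: add w[3]='i' → 'i'
j=5: add w[5]='r' → 'ir'
j=7: add w[1]='w' → 'irw'
j=9: add w[3]='i' → 'irwi'
j=11: add w[5]='r' → 'irwir'
j=13: add w[1]='w' → 'irwirw'
j=15: add w[3]='i' → 'irwirwi'
j=17: add w[5]='r' → 'irwirwir'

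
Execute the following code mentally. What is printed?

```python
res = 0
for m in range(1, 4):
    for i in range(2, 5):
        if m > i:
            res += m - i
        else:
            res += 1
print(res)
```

9

m=1,i=2: not 1>2, res = 0+1 = 1
m=1,i=3: not 1>3, res = 1+1 = 2
m=1,i=4: not 1>4, res = 2+1 = 3
m=2,i=2: not 2>2, res = 3+1 = 4
m=2,i=3: not 2>3, res = 4+1 = 5
m=2,i=4: not 2>4, res = 5+1 = 6
m=3,i=2: 3>2, res = 6+1 = 7
m=3,i=3: not 3>3, res = 7+1 = 8
m=3,i=4: not 3>4, res = 8+1 = 9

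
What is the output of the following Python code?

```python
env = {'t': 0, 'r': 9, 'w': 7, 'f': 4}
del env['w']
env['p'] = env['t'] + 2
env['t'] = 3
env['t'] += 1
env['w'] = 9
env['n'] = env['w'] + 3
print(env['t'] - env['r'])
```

-5

del 'w' → {'t': 0, 'r': 9, 'f': 4}
env['p'] = env['t']+2 = 2 → {'t': 0, 'r': 9, 'f': 4, 'p': 2}
env['t'] = 3 → {'t': 3, 'r': 9, 'f': 4, 'p': 2}
env['t'] = 3+1 = 4 → {'t': 4, 'r': 9, 'f': 4, 'p': 2}
env['w'] = 9 → {'t': 4, 'r': 9, 'f': 4, 'p': 2, 'w': 9}
env['n'] = env['w']+3 = 12 → {'t': 4, 'r': 9, 'f': 4, 'p': 2, 'w': 9, 'n': 12}
env['t']-env['r'] = 4-9 = -5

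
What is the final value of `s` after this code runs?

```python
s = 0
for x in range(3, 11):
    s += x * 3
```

156

x=3: s = 0+3*3 = 9
x=4: s = 9+4*3 = 21
x=5: s = 21+5*3 = 36
x=6: s = 36+6*3 = 54
x=7: s = 54+7*3 = 75
x=8: s = 75+8*3 = 99
x=9: s = 99+9*3 = 126
x=10: s = 126+10*3 = 156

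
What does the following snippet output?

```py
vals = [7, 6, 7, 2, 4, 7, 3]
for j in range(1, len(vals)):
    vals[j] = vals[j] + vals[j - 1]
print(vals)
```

j=1: vals[1] = 6+7 = 13 → [7, 13, 7, 2, 4, 7, 3]
j=2: vals[2] = 7+13 = 20 → [7, 13, 20, 2, 4, 7, 3]
j=3: vals[3] = 2+20 = 22 → [7, 13, 20, 22, 4, 7, 3]
j=4: vals[4] = 4+22 = 26 → [7, 13, 20, 22, 26, 7, 3]
j=5: vals[5] = 7+26 = 33 → [7, 13, 20, 22, 26, 33, 3]
j=6: vals[6] = 3+33 = 36 → [7, 13, 20, 22, 26, 33, 36]

[7, 13, 20, 22, 26, 33, 36]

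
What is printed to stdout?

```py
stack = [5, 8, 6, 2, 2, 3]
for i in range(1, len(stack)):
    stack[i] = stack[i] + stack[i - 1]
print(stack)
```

i=1: stack[1] = 8+5 = 13 → [5, 13, 6, 2, 2, 3]
i=2: stack[2] = 6+13 = 19 → [5, 13, 19, 2, 2, 3]
i=3: stack[3] = 2+19 = 21 → [5, 13, 19, 21, 2, 3]
i=4: stack[4] = 2+21 = 23 → [5, 13, 19, 21, 23, 3]
i=5: stack[5] = 3+23 = 26 → [5, 13, 19, 21, 23, 26]

[5, 13, 19, 21, 23, 26]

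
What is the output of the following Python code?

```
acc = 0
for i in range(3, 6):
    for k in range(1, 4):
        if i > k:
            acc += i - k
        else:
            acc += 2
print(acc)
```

i=3,k=1: 3>1, acc = 0+2 = 2
i=3,k=2: 3>2, acc = 2+1 = 3
i=3,k=3: not 3>3, acc = 3+2 = 5
i=4,k=1: 4>1, acc = 5+3 = 8
i=4,k=2: 4>2, acc = 8+2 = 10
i=4,k=3: 4>3, acc = 10+1 = 11
i=5,k=1: 5>1, acc = 11+4 = 15
i=5,k=2: 5>2, acc = 15+3 = 18
i=5,k=3: 5>3, acc = 18+2 = 20

20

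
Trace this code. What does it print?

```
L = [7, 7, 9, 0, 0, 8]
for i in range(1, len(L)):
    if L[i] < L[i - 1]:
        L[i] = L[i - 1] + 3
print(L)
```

[7, 7, 9, 12, 15, 18]

i=1: 7>=7, unchanged → [7, 7, 9, 0, 0, 8]
i=2: 9>=7, unchanged → [7, 7, 9, 0, 0, 8]
i=3: 0<9, L[3] = 9+3 = 12 → [7, 7, 9, 12, 0, 8]
i=4: 0<12, L[4] = 12+3 = 15 → [7, 7, 9, 12, 15, 8]
i=5: 8<15, L[5] = 15+3 = 18 → [7, 7, 9, 12, 15, 18]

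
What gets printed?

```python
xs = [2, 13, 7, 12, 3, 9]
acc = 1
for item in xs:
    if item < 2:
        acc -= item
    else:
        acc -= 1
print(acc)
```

-5

item=2: not <2, acc = 1-1 = 0
item=13: not <2, acc = 0-1 = -1
item=7: not <2, acc = (-1)-1 = -2
item=12: not <2, acc = (-2)-1 = -3
item=3: not <2, acc = (-3)-1 = -4
item=9: not <2, acc = (-4)-1 = -5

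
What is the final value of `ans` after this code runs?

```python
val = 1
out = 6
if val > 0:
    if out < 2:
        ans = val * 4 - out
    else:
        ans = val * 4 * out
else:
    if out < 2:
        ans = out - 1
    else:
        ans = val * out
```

val=1, out=6
val > 0 is True; out < 2 is False
→ ans = val * 4 * out = 24

24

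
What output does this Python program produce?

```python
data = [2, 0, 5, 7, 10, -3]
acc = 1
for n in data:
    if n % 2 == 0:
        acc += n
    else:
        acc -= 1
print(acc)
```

10

n=2: even, acc = 1+2 = 3
n=0: even, acc = 3+0 = 3
n=5: not even, acc = 3-1 = 2
n=7: not even, acc = 2-1 = 1
n=10: even, acc = 1+10 = 11
n=-3: not even, acc = 11-1 = 10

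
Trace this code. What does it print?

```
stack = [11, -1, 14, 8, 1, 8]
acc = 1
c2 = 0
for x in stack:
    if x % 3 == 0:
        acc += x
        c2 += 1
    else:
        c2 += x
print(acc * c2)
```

41

x=11: not %3==0; c2=11
x=-1: not %3==0; c2=10
x=14: not %3==0; c2=24
x=8: not %3==0; c2=32
x=1: not %3==0; c2=33
x=8: not %3==0; c2=41
acc*c2 = 1*41 = 41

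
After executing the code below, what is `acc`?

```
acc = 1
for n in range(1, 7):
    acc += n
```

22

n=1: acc = 1+1 = 2
n=2: acc = 2+2 = 4
n=3: acc = 4+3 = 7
n=4: acc = 7+4 = 11
n=5: acc = 11+5 = 16
n=6: acc = 16+6 = 22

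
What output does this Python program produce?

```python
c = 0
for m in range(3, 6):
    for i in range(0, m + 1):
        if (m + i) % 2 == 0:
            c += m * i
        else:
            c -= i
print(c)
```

69

m=3,i=0: odd sum, c = 0-0 = 0
m=3,i=1: even sum, c = 0+3 = 3
m=3,i=2: odd sum, c = 3-2 = 1
m=3,i=3: even sum, c = 1+9 = 10
m=4,i=0: even sum, c = 10+0 = 10
m=4,i=1: odd sum, c = 10-1 = 9
m=4,i=2: even sum, c = 9+8 = 17
m=4,i=3: odd sum, c = 17-3 = 14
m=4,i=4: even sum, c = 14+16 = 30
m=5,i=0: odd sum, c = 30-0 = 30
m=5,i=1: even sum, c = 30+5 = 35
m=5,i=2: odd sum, c = 35-2 = 33
m=5,i=3: even sum, c = 33+15 = 48
m=5,i=4: odd sum, c = 48-4 = 44
m=5,i=5: even sum, c = 44+25 = 69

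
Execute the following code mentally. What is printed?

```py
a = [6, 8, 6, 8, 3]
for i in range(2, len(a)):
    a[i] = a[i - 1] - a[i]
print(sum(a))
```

i=2: a[2] = 8-6 = 2 → [6, 8, 2, 8, 3]
i=3: a[3] = 2-8 = -6 → [6, 8, 2, -6, 3]
i=4: a[4] = (-6)-3 = -9 → [6, 8, 2, -6, -9]
sum = 1

1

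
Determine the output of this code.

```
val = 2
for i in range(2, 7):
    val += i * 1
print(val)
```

i=2: val = 2+2*1 = 4
i=3: val = 4+3*1 = 7
i=4: val = 7+4*1 = 11
i=5: val = 11+5*1 = 16
i=6: val = 16+6*1 = 22

22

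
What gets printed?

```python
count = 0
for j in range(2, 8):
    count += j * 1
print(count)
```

j=2: count = 0+2*1 = 2
j=3: count = 2+3*1 = 5
j=4: count = 5+4*1 = 9
j=5: count = 9+5*1 = 14
j=6: count = 14+6*1 = 20
j=7: count = 20+7*1 = 27

27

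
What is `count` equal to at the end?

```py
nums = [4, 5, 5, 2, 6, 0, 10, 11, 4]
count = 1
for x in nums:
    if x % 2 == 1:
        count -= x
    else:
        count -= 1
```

x=4: not odd, count = 1-1 = 0
x=5: odd, count = 0-5 = -5
x=5: odd, count = (-5)-5 = -10
x=2: not odd, count = (-10)-1 = -11
x=6: not odd, count = (-11)-1 = -12
x=0: not odd, count = (-12)-1 = -13
x=10: not odd, count = (-13)-1 = -14
x=11: odd, count = (-14)-11 = -25
x=4: not odd, count = (-25)-1 = -26

-26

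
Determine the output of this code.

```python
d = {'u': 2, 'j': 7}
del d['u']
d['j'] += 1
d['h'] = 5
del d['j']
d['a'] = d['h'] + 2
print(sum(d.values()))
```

12

del 'u' → {'j': 7}
d['j'] = 7+1 = 8 → {'j': 8}
d['h'] = 5 → {'j': 8, 'h': 5}
del 'j' → {'h': 5}
d['a'] = d['h']+2 = 7 → {'h': 5, 'a': 7}
sum of values = 12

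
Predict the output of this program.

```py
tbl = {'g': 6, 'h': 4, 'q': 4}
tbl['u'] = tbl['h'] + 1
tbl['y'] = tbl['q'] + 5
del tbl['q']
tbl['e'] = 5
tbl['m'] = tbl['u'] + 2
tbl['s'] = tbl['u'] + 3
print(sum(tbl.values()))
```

44

tbl['u'] = tbl['h']+1 = 5 → {'g': 6, 'h': 4, 'q': 4, 'u': 5}
tbl['y'] = tbl['q']+5 = 9 → {'g': 6, 'h': 4, 'q': 4, 'u': 5, 'y': 9}
del 'q' → {'g': 6, 'h': 4, 'u': 5, 'y': 9}
tbl['e'] = 5 → {'g': 6, 'h': 4, 'u': 5, 'y': 9, 'e': 5}
tbl['m'] = tbl['u']+2 = 7 → {'g': 6, 'h': 4, 'u': 5, 'y': 9, 'e': 5, 'm': 7}
tbl['s'] = tbl['u']+3 = 8 → {'g': 6, 'h': 4, 'u': 5, 'y': 9, 'e': 5, 'm': 7, 's': 8}
sum of values = 44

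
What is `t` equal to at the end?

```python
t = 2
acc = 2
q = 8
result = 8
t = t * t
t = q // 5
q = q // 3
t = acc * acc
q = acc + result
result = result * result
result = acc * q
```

4

t = 2*2 = 4
t = 8//5 = 1
q = 8//3 = 2
t = 2*2 = 4
q = 2+8 = 10
result = 8*8 = 64
result = 2*10 = 20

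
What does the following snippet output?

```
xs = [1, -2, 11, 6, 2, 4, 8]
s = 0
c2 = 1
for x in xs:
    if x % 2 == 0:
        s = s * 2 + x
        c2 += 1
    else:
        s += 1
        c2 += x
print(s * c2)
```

1584

x=1: not even, s = 0+1 = 1; c2=2
x=-2: even, s = 1*2+(-2) = 0; c2=3
x=11: not even, s = 0+1 = 1; c2=14
x=6: even, s = 1*2+6 = 8; c2=15
x=2: even, s = 8*2+2 = 18; c2=16
x=4: even, s = 18*2+4 = 40; c2=17
x=8: even, s = 40*2+8 = 88; c2=18
s*c2 = 88*18 = 1584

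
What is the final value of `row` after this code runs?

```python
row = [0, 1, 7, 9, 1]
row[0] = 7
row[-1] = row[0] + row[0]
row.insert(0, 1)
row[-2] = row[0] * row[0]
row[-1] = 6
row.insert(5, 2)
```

row[0] = 7 → [7, 1, 7, 9, 1]
row[-1] = row[0]+row[0] = 7+7 = 14 → [7, 1, 7, 9, 14]
insert 1 at 0 → [1, 7, 1, 7, 9, 14]
row[-2] = row[0]*row[0] = 1*1 = 1 → [1, 7, 1, 7, 1, 14]
row[-1] = 6 → [1, 7, 1, 7, 1, 6]
insert 2 at 5 → [1, 7, 1, 7, 1, 2, 6]

[1, 7, 1, 7, 1, 2, 6]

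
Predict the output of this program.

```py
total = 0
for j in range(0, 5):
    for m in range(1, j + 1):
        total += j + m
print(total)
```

j=1,m=1: total = 0+2 = 2
j=2,m=1: total = 2+3 = 5
j=2,m=2: total = 5+4 = 9
j=3,m=1: total = 9+4 = 13
j=3,m=2: total = 13+5 = 18
j=3,m=3: total = 18+6 = 24
j=4,m=1: total = 24+5 = 29
j=4,m=2: total = 29+6 = 35
j=4,m=3: total = 35+7 = 42
j=4,m=4: total = 42+8 = 50

50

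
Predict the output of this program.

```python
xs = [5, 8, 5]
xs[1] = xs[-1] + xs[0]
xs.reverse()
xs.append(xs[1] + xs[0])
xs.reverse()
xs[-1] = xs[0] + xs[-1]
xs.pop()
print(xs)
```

[15, 5, 10]

xs[1] = xs[-1]+xs[0] = 5+5 = 10 → [5, 10, 5]
reverse → [5, 10, 5]
append xs[1]+xs[0] = 10+5 = 15 → [5, 10, 5, 15]
reverse → [15, 5, 10, 5]
xs[-1] = xs[0]+xs[-1] = 15+5 = 20 → [15, 5, 10, 20]
pop() removes 20 → [15, 5, 10]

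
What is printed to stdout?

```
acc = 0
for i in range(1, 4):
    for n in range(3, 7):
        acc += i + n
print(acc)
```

i=1,n=3: acc = 0+4 = 4
i=1,n=4: acc = 4+5 = 9
i=1,n=5: acc = 9+6 = 15
i=1,n=6: acc = 15+7 = 22
i=2,n=3: acc = 22+5 = 27
i=2,n=4: acc = 27+6 = 33
i=2,n=5: acc = 33+7 = 40
i=2,n=6: acc = 40+8 = 48
i=3,n=3: acc = 48+6 = 54
i=3,n=4: acc = 54+7 = 61
i=3,n=5: acc = 61+8 = 69
i=3,n=6: acc = 69+9 = 78

78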